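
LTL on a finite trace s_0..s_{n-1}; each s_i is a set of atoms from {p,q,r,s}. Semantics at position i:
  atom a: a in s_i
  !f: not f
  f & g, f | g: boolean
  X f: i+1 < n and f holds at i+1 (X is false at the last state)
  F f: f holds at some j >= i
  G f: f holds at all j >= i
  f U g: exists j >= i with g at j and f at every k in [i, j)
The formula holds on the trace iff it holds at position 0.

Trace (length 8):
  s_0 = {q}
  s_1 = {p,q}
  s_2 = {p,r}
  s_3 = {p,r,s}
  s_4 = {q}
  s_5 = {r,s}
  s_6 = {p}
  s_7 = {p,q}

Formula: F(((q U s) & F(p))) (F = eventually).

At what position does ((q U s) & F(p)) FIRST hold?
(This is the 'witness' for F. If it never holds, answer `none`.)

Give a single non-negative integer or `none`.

Answer: 3

Derivation:
s_0={q}: ((q U s) & F(p))=False (q U s)=False q=True s=False F(p)=True p=False
s_1={p,q}: ((q U s) & F(p))=False (q U s)=False q=True s=False F(p)=True p=True
s_2={p,r}: ((q U s) & F(p))=False (q U s)=False q=False s=False F(p)=True p=True
s_3={p,r,s}: ((q U s) & F(p))=True (q U s)=True q=False s=True F(p)=True p=True
s_4={q}: ((q U s) & F(p))=True (q U s)=True q=True s=False F(p)=True p=False
s_5={r,s}: ((q U s) & F(p))=True (q U s)=True q=False s=True F(p)=True p=False
s_6={p}: ((q U s) & F(p))=False (q U s)=False q=False s=False F(p)=True p=True
s_7={p,q}: ((q U s) & F(p))=False (q U s)=False q=True s=False F(p)=True p=True
F(((q U s) & F(p))) holds; first witness at position 3.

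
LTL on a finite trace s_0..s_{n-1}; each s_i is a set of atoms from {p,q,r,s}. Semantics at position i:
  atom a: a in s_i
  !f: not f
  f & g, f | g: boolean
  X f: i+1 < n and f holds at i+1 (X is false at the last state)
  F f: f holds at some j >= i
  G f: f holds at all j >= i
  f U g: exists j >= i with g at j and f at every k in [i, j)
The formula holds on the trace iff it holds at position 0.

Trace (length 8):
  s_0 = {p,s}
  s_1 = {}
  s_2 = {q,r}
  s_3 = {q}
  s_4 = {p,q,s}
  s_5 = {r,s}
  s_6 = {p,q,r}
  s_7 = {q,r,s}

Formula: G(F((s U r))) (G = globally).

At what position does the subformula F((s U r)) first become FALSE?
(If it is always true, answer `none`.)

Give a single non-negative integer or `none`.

Answer: none

Derivation:
s_0={p,s}: F((s U r))=True (s U r)=False s=True r=False
s_1={}: F((s U r))=True (s U r)=False s=False r=False
s_2={q,r}: F((s U r))=True (s U r)=True s=False r=True
s_3={q}: F((s U r))=True (s U r)=False s=False r=False
s_4={p,q,s}: F((s U r))=True (s U r)=True s=True r=False
s_5={r,s}: F((s U r))=True (s U r)=True s=True r=True
s_6={p,q,r}: F((s U r))=True (s U r)=True s=False r=True
s_7={q,r,s}: F((s U r))=True (s U r)=True s=True r=True
G(F((s U r))) holds globally = True
No violation — formula holds at every position.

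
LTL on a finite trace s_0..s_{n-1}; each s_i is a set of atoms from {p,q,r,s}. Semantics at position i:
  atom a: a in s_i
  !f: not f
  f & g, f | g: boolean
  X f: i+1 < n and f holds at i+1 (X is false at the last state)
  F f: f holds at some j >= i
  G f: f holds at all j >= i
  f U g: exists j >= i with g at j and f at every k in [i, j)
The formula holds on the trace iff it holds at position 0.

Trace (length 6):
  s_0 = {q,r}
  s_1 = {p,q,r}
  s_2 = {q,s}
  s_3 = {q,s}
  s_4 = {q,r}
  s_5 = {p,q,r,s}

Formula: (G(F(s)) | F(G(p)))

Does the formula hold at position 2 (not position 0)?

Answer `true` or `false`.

Answer: true

Derivation:
s_0={q,r}: (G(F(s)) | F(G(p)))=True G(F(s))=True F(s)=True s=False F(G(p))=True G(p)=False p=False
s_1={p,q,r}: (G(F(s)) | F(G(p)))=True G(F(s))=True F(s)=True s=False F(G(p))=True G(p)=False p=True
s_2={q,s}: (G(F(s)) | F(G(p)))=True G(F(s))=True F(s)=True s=True F(G(p))=True G(p)=False p=False
s_3={q,s}: (G(F(s)) | F(G(p)))=True G(F(s))=True F(s)=True s=True F(G(p))=True G(p)=False p=False
s_4={q,r}: (G(F(s)) | F(G(p)))=True G(F(s))=True F(s)=True s=False F(G(p))=True G(p)=False p=False
s_5={p,q,r,s}: (G(F(s)) | F(G(p)))=True G(F(s))=True F(s)=True s=True F(G(p))=True G(p)=True p=True
Evaluating at position 2: result = True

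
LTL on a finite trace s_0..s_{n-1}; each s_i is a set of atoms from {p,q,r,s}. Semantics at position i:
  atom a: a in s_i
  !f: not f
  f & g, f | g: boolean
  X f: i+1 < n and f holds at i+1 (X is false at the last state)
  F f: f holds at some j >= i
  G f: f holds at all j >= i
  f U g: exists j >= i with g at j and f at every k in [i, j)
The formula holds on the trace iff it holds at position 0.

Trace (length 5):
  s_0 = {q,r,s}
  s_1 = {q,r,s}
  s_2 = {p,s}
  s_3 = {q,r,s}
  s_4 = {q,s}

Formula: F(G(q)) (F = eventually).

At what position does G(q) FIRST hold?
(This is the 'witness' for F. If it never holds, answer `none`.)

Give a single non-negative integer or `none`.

Answer: 3

Derivation:
s_0={q,r,s}: G(q)=False q=True
s_1={q,r,s}: G(q)=False q=True
s_2={p,s}: G(q)=False q=False
s_3={q,r,s}: G(q)=True q=True
s_4={q,s}: G(q)=True q=True
F(G(q)) holds; first witness at position 3.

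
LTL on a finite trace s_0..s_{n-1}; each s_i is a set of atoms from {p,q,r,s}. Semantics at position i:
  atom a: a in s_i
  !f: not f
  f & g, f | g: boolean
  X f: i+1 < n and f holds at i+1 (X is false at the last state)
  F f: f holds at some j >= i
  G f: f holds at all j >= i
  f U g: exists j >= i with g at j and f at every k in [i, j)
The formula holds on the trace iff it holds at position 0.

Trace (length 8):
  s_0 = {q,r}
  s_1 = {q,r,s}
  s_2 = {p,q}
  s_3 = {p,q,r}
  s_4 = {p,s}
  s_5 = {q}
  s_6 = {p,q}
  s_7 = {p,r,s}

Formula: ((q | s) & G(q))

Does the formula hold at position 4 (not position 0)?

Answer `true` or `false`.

s_0={q,r}: ((q | s) & G(q))=False (q | s)=True q=True s=False G(q)=False
s_1={q,r,s}: ((q | s) & G(q))=False (q | s)=True q=True s=True G(q)=False
s_2={p,q}: ((q | s) & G(q))=False (q | s)=True q=True s=False G(q)=False
s_3={p,q,r}: ((q | s) & G(q))=False (q | s)=True q=True s=False G(q)=False
s_4={p,s}: ((q | s) & G(q))=False (q | s)=True q=False s=True G(q)=False
s_5={q}: ((q | s) & G(q))=False (q | s)=True q=True s=False G(q)=False
s_6={p,q}: ((q | s) & G(q))=False (q | s)=True q=True s=False G(q)=False
s_7={p,r,s}: ((q | s) & G(q))=False (q | s)=True q=False s=True G(q)=False
Evaluating at position 4: result = False

Answer: false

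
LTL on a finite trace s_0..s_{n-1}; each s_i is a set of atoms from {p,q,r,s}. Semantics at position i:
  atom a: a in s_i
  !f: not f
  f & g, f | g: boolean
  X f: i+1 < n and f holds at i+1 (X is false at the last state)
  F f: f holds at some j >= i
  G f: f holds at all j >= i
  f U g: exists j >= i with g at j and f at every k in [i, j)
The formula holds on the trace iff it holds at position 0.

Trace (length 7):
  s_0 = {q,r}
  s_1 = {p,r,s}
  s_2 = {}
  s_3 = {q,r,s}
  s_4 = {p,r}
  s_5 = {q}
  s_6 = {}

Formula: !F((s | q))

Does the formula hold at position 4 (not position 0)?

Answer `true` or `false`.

Answer: false

Derivation:
s_0={q,r}: !F((s | q))=False F((s | q))=True (s | q)=True s=False q=True
s_1={p,r,s}: !F((s | q))=False F((s | q))=True (s | q)=True s=True q=False
s_2={}: !F((s | q))=False F((s | q))=True (s | q)=False s=False q=False
s_3={q,r,s}: !F((s | q))=False F((s | q))=True (s | q)=True s=True q=True
s_4={p,r}: !F((s | q))=False F((s | q))=True (s | q)=False s=False q=False
s_5={q}: !F((s | q))=False F((s | q))=True (s | q)=True s=False q=True
s_6={}: !F((s | q))=True F((s | q))=False (s | q)=False s=False q=False
Evaluating at position 4: result = False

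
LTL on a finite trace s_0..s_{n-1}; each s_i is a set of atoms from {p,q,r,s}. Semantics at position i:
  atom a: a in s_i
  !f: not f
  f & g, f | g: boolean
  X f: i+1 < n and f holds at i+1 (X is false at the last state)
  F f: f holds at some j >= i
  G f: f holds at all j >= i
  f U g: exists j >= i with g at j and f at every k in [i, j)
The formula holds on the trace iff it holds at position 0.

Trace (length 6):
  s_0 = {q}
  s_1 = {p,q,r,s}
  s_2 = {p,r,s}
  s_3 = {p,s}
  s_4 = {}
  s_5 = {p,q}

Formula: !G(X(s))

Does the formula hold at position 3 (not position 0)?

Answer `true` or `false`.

s_0={q}: !G(X(s))=True G(X(s))=False X(s)=True s=False
s_1={p,q,r,s}: !G(X(s))=True G(X(s))=False X(s)=True s=True
s_2={p,r,s}: !G(X(s))=True G(X(s))=False X(s)=True s=True
s_3={p,s}: !G(X(s))=True G(X(s))=False X(s)=False s=True
s_4={}: !G(X(s))=True G(X(s))=False X(s)=False s=False
s_5={p,q}: !G(X(s))=True G(X(s))=False X(s)=False s=False
Evaluating at position 3: result = True

Answer: true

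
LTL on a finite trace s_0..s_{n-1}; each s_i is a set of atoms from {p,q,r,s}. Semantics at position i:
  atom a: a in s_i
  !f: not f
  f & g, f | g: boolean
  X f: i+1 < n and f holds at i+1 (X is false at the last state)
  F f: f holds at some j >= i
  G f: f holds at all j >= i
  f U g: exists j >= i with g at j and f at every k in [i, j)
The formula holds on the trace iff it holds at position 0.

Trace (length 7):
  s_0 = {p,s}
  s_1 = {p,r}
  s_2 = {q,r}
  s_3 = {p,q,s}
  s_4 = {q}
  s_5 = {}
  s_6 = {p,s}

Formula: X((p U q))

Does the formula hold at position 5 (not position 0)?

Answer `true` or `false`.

s_0={p,s}: X((p U q))=True (p U q)=True p=True q=False
s_1={p,r}: X((p U q))=True (p U q)=True p=True q=False
s_2={q,r}: X((p U q))=True (p U q)=True p=False q=True
s_3={p,q,s}: X((p U q))=True (p U q)=True p=True q=True
s_4={q}: X((p U q))=False (p U q)=True p=False q=True
s_5={}: X((p U q))=False (p U q)=False p=False q=False
s_6={p,s}: X((p U q))=False (p U q)=False p=True q=False
Evaluating at position 5: result = False

Answer: false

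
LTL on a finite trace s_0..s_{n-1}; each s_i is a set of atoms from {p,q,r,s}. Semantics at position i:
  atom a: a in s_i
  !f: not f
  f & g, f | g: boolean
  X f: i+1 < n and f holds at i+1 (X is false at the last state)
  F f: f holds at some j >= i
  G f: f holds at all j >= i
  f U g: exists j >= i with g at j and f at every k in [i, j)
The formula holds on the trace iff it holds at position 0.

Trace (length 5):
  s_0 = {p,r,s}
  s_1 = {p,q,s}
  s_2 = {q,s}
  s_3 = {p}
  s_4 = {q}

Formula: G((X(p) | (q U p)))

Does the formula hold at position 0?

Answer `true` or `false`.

Answer: false

Derivation:
s_0={p,r,s}: G((X(p) | (q U p)))=False (X(p) | (q U p))=True X(p)=True p=True (q U p)=True q=False
s_1={p,q,s}: G((X(p) | (q U p)))=False (X(p) | (q U p))=True X(p)=False p=True (q U p)=True q=True
s_2={q,s}: G((X(p) | (q U p)))=False (X(p) | (q U p))=True X(p)=True p=False (q U p)=True q=True
s_3={p}: G((X(p) | (q U p)))=False (X(p) | (q U p))=True X(p)=False p=True (q U p)=True q=False
s_4={q}: G((X(p) | (q U p)))=False (X(p) | (q U p))=False X(p)=False p=False (q U p)=False q=True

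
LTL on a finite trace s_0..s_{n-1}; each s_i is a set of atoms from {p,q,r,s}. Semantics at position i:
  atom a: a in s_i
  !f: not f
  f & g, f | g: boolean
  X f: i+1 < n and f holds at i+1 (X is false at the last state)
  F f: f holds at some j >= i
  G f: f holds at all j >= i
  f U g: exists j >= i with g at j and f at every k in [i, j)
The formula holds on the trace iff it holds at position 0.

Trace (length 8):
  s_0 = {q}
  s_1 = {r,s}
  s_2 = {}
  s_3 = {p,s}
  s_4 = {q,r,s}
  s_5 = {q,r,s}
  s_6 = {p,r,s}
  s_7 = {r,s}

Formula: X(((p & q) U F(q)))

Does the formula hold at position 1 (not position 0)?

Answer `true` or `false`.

Answer: true

Derivation:
s_0={q}: X(((p & q) U F(q)))=True ((p & q) U F(q))=True (p & q)=False p=False q=True F(q)=True
s_1={r,s}: X(((p & q) U F(q)))=True ((p & q) U F(q))=True (p & q)=False p=False q=False F(q)=True
s_2={}: X(((p & q) U F(q)))=True ((p & q) U F(q))=True (p & q)=False p=False q=False F(q)=True
s_3={p,s}: X(((p & q) U F(q)))=True ((p & q) U F(q))=True (p & q)=False p=True q=False F(q)=True
s_4={q,r,s}: X(((p & q) U F(q)))=True ((p & q) U F(q))=True (p & q)=False p=False q=True F(q)=True
s_5={q,r,s}: X(((p & q) U F(q)))=False ((p & q) U F(q))=True (p & q)=False p=False q=True F(q)=True
s_6={p,r,s}: X(((p & q) U F(q)))=False ((p & q) U F(q))=False (p & q)=False p=True q=False F(q)=False
s_7={r,s}: X(((p & q) U F(q)))=False ((p & q) U F(q))=False (p & q)=False p=False q=False F(q)=False
Evaluating at position 1: result = True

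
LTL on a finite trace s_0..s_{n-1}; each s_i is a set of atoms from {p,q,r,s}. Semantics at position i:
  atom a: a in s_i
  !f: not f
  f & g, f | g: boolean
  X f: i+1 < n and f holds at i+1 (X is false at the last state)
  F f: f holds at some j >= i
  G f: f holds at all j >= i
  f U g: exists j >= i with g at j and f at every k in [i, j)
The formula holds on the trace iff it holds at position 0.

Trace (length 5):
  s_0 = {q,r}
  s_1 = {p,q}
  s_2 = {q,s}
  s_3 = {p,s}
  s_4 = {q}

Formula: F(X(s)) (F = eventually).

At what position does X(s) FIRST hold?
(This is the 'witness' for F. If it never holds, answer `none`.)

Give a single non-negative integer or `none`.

Answer: 1

Derivation:
s_0={q,r}: X(s)=False s=False
s_1={p,q}: X(s)=True s=False
s_2={q,s}: X(s)=True s=True
s_3={p,s}: X(s)=False s=True
s_4={q}: X(s)=False s=False
F(X(s)) holds; first witness at position 1.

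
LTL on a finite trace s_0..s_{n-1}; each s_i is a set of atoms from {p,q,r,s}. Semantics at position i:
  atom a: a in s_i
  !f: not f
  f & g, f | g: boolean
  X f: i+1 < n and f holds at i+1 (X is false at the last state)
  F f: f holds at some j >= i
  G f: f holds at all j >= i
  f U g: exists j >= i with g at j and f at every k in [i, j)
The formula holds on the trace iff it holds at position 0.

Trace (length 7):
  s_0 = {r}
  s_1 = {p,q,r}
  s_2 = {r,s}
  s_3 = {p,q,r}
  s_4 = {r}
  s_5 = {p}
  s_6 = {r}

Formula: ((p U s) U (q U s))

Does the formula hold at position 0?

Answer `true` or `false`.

Answer: false

Derivation:
s_0={r}: ((p U s) U (q U s))=False (p U s)=False p=False s=False (q U s)=False q=False
s_1={p,q,r}: ((p U s) U (q U s))=True (p U s)=True p=True s=False (q U s)=True q=True
s_2={r,s}: ((p U s) U (q U s))=True (p U s)=True p=False s=True (q U s)=True q=False
s_3={p,q,r}: ((p U s) U (q U s))=False (p U s)=False p=True s=False (q U s)=False q=True
s_4={r}: ((p U s) U (q U s))=False (p U s)=False p=False s=False (q U s)=False q=False
s_5={p}: ((p U s) U (q U s))=False (p U s)=False p=True s=False (q U s)=False q=False
s_6={r}: ((p U s) U (q U s))=False (p U s)=False p=False s=False (q U s)=False q=False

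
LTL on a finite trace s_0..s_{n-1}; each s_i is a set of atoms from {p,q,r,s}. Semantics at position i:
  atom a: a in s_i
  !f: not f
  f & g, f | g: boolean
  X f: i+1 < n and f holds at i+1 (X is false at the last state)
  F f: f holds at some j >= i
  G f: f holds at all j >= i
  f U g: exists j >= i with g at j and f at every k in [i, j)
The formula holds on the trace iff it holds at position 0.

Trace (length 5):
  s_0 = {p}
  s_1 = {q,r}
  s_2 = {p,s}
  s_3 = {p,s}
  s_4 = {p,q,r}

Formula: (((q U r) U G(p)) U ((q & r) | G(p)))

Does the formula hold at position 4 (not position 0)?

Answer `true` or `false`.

s_0={p}: (((q U r) U G(p)) U ((q & r) | G(p)))=False ((q U r) U G(p))=False (q U r)=False q=False r=False G(p)=False p=True ((q & r) | G(p))=False (q & r)=False
s_1={q,r}: (((q U r) U G(p)) U ((q & r) | G(p)))=True ((q U r) U G(p))=True (q U r)=True q=True r=True G(p)=False p=False ((q & r) | G(p))=True (q & r)=True
s_2={p,s}: (((q U r) U G(p)) U ((q & r) | G(p)))=True ((q U r) U G(p))=True (q U r)=False q=False r=False G(p)=True p=True ((q & r) | G(p))=True (q & r)=False
s_3={p,s}: (((q U r) U G(p)) U ((q & r) | G(p)))=True ((q U r) U G(p))=True (q U r)=False q=False r=False G(p)=True p=True ((q & r) | G(p))=True (q & r)=False
s_4={p,q,r}: (((q U r) U G(p)) U ((q & r) | G(p)))=True ((q U r) U G(p))=True (q U r)=True q=True r=True G(p)=True p=True ((q & r) | G(p))=True (q & r)=True
Evaluating at position 4: result = True

Answer: true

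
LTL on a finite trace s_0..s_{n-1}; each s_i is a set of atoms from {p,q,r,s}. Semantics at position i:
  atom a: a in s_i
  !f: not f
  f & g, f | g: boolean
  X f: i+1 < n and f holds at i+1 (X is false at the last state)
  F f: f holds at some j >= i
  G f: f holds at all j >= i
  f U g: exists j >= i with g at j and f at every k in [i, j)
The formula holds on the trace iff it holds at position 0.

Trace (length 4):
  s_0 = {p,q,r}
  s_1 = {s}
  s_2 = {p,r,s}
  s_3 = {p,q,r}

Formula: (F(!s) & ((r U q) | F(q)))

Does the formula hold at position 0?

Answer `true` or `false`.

Answer: true

Derivation:
s_0={p,q,r}: (F(!s) & ((r U q) | F(q)))=True F(!s)=True !s=True s=False ((r U q) | F(q))=True (r U q)=True r=True q=True F(q)=True
s_1={s}: (F(!s) & ((r U q) | F(q)))=True F(!s)=True !s=False s=True ((r U q) | F(q))=True (r U q)=False r=False q=False F(q)=True
s_2={p,r,s}: (F(!s) & ((r U q) | F(q)))=True F(!s)=True !s=False s=True ((r U q) | F(q))=True (r U q)=True r=True q=False F(q)=True
s_3={p,q,r}: (F(!s) & ((r U q) | F(q)))=True F(!s)=True !s=True s=False ((r U q) | F(q))=True (r U q)=True r=True q=True F(q)=True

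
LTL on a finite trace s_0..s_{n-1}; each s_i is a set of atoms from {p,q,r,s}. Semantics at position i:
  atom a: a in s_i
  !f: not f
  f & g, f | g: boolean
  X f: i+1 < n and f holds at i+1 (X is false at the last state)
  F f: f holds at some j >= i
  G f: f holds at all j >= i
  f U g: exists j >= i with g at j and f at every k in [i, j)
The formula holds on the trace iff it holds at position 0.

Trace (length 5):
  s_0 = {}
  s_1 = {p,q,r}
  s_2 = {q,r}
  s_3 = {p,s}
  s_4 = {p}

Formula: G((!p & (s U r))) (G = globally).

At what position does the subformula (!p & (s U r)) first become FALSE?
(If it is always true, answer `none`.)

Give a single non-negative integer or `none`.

s_0={}: (!p & (s U r))=False !p=True p=False (s U r)=False s=False r=False
s_1={p,q,r}: (!p & (s U r))=False !p=False p=True (s U r)=True s=False r=True
s_2={q,r}: (!p & (s U r))=True !p=True p=False (s U r)=True s=False r=True
s_3={p,s}: (!p & (s U r))=False !p=False p=True (s U r)=False s=True r=False
s_4={p}: (!p & (s U r))=False !p=False p=True (s U r)=False s=False r=False
G((!p & (s U r))) holds globally = False
First violation at position 0.

Answer: 0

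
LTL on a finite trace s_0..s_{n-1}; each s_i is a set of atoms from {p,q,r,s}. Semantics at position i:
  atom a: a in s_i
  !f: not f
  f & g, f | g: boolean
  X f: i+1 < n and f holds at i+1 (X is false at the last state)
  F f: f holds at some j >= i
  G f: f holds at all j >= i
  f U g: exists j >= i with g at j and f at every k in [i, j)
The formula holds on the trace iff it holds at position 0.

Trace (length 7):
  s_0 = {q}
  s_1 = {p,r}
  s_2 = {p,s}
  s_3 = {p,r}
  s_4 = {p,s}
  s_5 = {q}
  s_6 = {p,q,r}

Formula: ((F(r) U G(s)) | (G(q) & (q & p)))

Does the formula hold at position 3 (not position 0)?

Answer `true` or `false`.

s_0={q}: ((F(r) U G(s)) | (G(q) & (q & p)))=False (F(r) U G(s))=False F(r)=True r=False G(s)=False s=False (G(q) & (q & p))=False G(q)=False q=True (q & p)=False p=False
s_1={p,r}: ((F(r) U G(s)) | (G(q) & (q & p)))=False (F(r) U G(s))=False F(r)=True r=True G(s)=False s=False (G(q) & (q & p))=False G(q)=False q=False (q & p)=False p=True
s_2={p,s}: ((F(r) U G(s)) | (G(q) & (q & p)))=False (F(r) U G(s))=False F(r)=True r=False G(s)=False s=True (G(q) & (q & p))=False G(q)=False q=False (q & p)=False p=True
s_3={p,r}: ((F(r) U G(s)) | (G(q) & (q & p)))=False (F(r) U G(s))=False F(r)=True r=True G(s)=False s=False (G(q) & (q & p))=False G(q)=False q=False (q & p)=False p=True
s_4={p,s}: ((F(r) U G(s)) | (G(q) & (q & p)))=False (F(r) U G(s))=False F(r)=True r=False G(s)=False s=True (G(q) & (q & p))=False G(q)=False q=False (q & p)=False p=True
s_5={q}: ((F(r) U G(s)) | (G(q) & (q & p)))=False (F(r) U G(s))=False F(r)=True r=False G(s)=False s=False (G(q) & (q & p))=False G(q)=True q=True (q & p)=False p=False
s_6={p,q,r}: ((F(r) U G(s)) | (G(q) & (q & p)))=True (F(r) U G(s))=False F(r)=True r=True G(s)=False s=False (G(q) & (q & p))=True G(q)=True q=True (q & p)=True p=True
Evaluating at position 3: result = False

Answer: false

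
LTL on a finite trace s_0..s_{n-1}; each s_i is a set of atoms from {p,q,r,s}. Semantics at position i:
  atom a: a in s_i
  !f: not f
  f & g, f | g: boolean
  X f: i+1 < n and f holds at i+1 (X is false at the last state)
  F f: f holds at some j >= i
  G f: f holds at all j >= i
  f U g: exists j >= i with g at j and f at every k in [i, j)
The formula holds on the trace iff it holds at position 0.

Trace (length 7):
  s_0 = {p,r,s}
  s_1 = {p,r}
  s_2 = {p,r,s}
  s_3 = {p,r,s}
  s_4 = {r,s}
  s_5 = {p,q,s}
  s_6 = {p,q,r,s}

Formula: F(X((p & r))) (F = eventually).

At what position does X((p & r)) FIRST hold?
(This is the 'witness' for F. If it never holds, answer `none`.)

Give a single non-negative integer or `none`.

Answer: 0

Derivation:
s_0={p,r,s}: X((p & r))=True (p & r)=True p=True r=True
s_1={p,r}: X((p & r))=True (p & r)=True p=True r=True
s_2={p,r,s}: X((p & r))=True (p & r)=True p=True r=True
s_3={p,r,s}: X((p & r))=False (p & r)=True p=True r=True
s_4={r,s}: X((p & r))=False (p & r)=False p=False r=True
s_5={p,q,s}: X((p & r))=True (p & r)=False p=True r=False
s_6={p,q,r,s}: X((p & r))=False (p & r)=True p=True r=True
F(X((p & r))) holds; first witness at position 0.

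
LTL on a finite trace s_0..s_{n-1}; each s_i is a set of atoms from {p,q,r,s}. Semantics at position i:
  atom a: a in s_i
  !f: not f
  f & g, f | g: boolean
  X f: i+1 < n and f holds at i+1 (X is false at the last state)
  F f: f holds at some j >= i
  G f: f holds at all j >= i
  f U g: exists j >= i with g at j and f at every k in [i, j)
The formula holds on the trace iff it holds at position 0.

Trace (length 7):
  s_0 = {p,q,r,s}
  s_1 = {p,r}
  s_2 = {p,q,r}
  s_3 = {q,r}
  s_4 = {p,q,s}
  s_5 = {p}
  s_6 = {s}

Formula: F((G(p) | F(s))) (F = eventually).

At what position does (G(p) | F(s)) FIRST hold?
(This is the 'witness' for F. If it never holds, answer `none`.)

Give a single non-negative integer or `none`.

Answer: 0

Derivation:
s_0={p,q,r,s}: (G(p) | F(s))=True G(p)=False p=True F(s)=True s=True
s_1={p,r}: (G(p) | F(s))=True G(p)=False p=True F(s)=True s=False
s_2={p,q,r}: (G(p) | F(s))=True G(p)=False p=True F(s)=True s=False
s_3={q,r}: (G(p) | F(s))=True G(p)=False p=False F(s)=True s=False
s_4={p,q,s}: (G(p) | F(s))=True G(p)=False p=True F(s)=True s=True
s_5={p}: (G(p) | F(s))=True G(p)=False p=True F(s)=True s=False
s_6={s}: (G(p) | F(s))=True G(p)=False p=False F(s)=True s=True
F((G(p) | F(s))) holds; first witness at position 0.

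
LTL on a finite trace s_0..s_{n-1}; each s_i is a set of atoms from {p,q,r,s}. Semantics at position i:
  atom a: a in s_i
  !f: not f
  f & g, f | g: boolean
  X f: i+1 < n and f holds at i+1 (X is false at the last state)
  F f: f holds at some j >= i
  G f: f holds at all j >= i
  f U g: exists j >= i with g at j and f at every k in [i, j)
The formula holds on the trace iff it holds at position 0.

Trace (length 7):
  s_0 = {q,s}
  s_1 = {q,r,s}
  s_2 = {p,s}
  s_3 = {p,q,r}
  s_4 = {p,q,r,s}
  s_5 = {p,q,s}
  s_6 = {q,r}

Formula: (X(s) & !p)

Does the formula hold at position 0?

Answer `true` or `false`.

Answer: true

Derivation:
s_0={q,s}: (X(s) & !p)=True X(s)=True s=True !p=True p=False
s_1={q,r,s}: (X(s) & !p)=True X(s)=True s=True !p=True p=False
s_2={p,s}: (X(s) & !p)=False X(s)=False s=True !p=False p=True
s_3={p,q,r}: (X(s) & !p)=False X(s)=True s=False !p=False p=True
s_4={p,q,r,s}: (X(s) & !p)=False X(s)=True s=True !p=False p=True
s_5={p,q,s}: (X(s) & !p)=False X(s)=False s=True !p=False p=True
s_6={q,r}: (X(s) & !p)=False X(s)=False s=False !p=True p=False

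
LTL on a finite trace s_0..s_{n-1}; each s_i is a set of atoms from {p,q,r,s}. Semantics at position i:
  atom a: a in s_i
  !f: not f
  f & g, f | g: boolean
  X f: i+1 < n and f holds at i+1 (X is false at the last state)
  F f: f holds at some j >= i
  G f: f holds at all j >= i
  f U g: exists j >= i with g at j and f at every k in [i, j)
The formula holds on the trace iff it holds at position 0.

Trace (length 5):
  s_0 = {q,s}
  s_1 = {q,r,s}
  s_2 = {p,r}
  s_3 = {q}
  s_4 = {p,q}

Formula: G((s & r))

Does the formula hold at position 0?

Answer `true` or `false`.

s_0={q,s}: G((s & r))=False (s & r)=False s=True r=False
s_1={q,r,s}: G((s & r))=False (s & r)=True s=True r=True
s_2={p,r}: G((s & r))=False (s & r)=False s=False r=True
s_3={q}: G((s & r))=False (s & r)=False s=False r=False
s_4={p,q}: G((s & r))=False (s & r)=False s=False r=False

Answer: false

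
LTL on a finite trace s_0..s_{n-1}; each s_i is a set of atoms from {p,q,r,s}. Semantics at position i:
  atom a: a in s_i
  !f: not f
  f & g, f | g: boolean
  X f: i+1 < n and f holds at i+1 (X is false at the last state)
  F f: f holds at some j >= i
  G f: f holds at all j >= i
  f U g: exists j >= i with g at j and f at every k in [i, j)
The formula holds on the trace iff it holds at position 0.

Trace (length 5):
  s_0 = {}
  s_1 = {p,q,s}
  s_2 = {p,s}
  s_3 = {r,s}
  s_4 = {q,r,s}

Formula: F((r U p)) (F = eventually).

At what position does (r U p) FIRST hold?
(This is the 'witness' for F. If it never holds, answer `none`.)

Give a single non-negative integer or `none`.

s_0={}: (r U p)=False r=False p=False
s_1={p,q,s}: (r U p)=True r=False p=True
s_2={p,s}: (r U p)=True r=False p=True
s_3={r,s}: (r U p)=False r=True p=False
s_4={q,r,s}: (r U p)=False r=True p=False
F((r U p)) holds; first witness at position 1.

Answer: 1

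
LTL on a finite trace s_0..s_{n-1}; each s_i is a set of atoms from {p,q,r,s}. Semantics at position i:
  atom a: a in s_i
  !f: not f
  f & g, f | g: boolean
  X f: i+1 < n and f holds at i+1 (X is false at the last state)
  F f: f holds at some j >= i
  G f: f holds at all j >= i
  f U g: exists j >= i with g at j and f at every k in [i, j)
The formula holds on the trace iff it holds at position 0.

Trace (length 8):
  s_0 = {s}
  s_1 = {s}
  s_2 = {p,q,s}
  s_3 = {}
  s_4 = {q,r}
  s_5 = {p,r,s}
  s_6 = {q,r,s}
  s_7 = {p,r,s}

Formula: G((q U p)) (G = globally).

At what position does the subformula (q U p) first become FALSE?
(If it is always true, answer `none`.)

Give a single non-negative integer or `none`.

Answer: 0

Derivation:
s_0={s}: (q U p)=False q=False p=False
s_1={s}: (q U p)=False q=False p=False
s_2={p,q,s}: (q U p)=True q=True p=True
s_3={}: (q U p)=False q=False p=False
s_4={q,r}: (q U p)=True q=True p=False
s_5={p,r,s}: (q U p)=True q=False p=True
s_6={q,r,s}: (q U p)=True q=True p=False
s_7={p,r,s}: (q U p)=True q=False p=True
G((q U p)) holds globally = False
First violation at position 0.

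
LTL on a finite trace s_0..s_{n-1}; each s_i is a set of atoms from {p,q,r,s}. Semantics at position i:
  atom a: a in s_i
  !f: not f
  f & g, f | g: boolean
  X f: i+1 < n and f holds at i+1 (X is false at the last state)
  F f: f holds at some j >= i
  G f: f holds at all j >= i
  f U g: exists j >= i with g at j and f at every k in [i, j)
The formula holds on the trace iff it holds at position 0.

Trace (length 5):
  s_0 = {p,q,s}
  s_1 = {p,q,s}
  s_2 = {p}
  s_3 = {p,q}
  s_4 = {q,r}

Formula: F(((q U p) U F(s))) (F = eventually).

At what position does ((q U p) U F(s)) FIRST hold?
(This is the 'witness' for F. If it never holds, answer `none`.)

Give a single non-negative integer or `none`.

s_0={p,q,s}: ((q U p) U F(s))=True (q U p)=True q=True p=True F(s)=True s=True
s_1={p,q,s}: ((q U p) U F(s))=True (q U p)=True q=True p=True F(s)=True s=True
s_2={p}: ((q U p) U F(s))=False (q U p)=True q=False p=True F(s)=False s=False
s_3={p,q}: ((q U p) U F(s))=False (q U p)=True q=True p=True F(s)=False s=False
s_4={q,r}: ((q U p) U F(s))=False (q U p)=False q=True p=False F(s)=False s=False
F(((q U p) U F(s))) holds; first witness at position 0.

Answer: 0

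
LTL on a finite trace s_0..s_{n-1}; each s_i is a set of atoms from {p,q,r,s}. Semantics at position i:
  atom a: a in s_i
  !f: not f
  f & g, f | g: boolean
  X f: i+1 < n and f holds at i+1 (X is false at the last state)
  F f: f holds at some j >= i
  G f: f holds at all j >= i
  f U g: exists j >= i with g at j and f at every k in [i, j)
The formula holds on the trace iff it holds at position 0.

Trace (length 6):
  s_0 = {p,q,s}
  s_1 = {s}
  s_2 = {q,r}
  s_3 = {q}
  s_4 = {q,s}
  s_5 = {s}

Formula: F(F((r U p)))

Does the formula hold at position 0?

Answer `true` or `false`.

Answer: true

Derivation:
s_0={p,q,s}: F(F((r U p)))=True F((r U p))=True (r U p)=True r=False p=True
s_1={s}: F(F((r U p)))=False F((r U p))=False (r U p)=False r=False p=False
s_2={q,r}: F(F((r U p)))=False F((r U p))=False (r U p)=False r=True p=False
s_3={q}: F(F((r U p)))=False F((r U p))=False (r U p)=False r=False p=False
s_4={q,s}: F(F((r U p)))=False F((r U p))=False (r U p)=False r=False p=False
s_5={s}: F(F((r U p)))=False F((r U p))=False (r U p)=False r=False p=False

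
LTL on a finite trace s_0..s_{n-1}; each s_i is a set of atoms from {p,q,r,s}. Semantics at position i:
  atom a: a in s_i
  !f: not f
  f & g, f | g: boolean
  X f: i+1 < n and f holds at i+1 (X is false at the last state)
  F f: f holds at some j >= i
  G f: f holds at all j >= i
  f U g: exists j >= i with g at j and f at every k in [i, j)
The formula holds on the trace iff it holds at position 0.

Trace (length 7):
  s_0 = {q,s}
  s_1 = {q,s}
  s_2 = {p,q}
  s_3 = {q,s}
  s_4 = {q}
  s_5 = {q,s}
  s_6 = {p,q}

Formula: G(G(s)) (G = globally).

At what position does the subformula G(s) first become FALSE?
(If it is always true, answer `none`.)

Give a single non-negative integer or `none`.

s_0={q,s}: G(s)=False s=True
s_1={q,s}: G(s)=False s=True
s_2={p,q}: G(s)=False s=False
s_3={q,s}: G(s)=False s=True
s_4={q}: G(s)=False s=False
s_5={q,s}: G(s)=False s=True
s_6={p,q}: G(s)=False s=False
G(G(s)) holds globally = False
First violation at position 0.

Answer: 0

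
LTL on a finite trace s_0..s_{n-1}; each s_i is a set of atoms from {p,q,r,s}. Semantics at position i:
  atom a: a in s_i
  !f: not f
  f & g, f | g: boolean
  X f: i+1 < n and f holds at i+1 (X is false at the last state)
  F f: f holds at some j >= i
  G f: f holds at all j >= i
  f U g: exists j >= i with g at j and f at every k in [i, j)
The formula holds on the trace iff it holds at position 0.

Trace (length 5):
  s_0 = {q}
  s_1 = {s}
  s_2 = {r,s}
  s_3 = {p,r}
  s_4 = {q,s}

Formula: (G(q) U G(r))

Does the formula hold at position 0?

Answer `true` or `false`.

Answer: false

Derivation:
s_0={q}: (G(q) U G(r))=False G(q)=False q=True G(r)=False r=False
s_1={s}: (G(q) U G(r))=False G(q)=False q=False G(r)=False r=False
s_2={r,s}: (G(q) U G(r))=False G(q)=False q=False G(r)=False r=True
s_3={p,r}: (G(q) U G(r))=False G(q)=False q=False G(r)=False r=True
s_4={q,s}: (G(q) U G(r))=False G(q)=True q=True G(r)=False r=False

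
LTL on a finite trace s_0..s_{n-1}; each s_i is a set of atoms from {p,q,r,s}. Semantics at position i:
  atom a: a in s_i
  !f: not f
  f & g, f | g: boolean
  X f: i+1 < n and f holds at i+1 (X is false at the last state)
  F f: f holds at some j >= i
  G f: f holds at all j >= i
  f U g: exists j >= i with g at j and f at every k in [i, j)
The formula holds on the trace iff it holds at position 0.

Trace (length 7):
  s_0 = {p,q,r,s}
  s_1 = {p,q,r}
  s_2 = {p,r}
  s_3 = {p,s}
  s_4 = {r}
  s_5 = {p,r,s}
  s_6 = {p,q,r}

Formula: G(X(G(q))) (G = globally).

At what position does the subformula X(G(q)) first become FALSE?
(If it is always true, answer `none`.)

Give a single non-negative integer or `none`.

s_0={p,q,r,s}: X(G(q))=False G(q)=False q=True
s_1={p,q,r}: X(G(q))=False G(q)=False q=True
s_2={p,r}: X(G(q))=False G(q)=False q=False
s_3={p,s}: X(G(q))=False G(q)=False q=False
s_4={r}: X(G(q))=False G(q)=False q=False
s_5={p,r,s}: X(G(q))=True G(q)=False q=False
s_6={p,q,r}: X(G(q))=False G(q)=True q=True
G(X(G(q))) holds globally = False
First violation at position 0.

Answer: 0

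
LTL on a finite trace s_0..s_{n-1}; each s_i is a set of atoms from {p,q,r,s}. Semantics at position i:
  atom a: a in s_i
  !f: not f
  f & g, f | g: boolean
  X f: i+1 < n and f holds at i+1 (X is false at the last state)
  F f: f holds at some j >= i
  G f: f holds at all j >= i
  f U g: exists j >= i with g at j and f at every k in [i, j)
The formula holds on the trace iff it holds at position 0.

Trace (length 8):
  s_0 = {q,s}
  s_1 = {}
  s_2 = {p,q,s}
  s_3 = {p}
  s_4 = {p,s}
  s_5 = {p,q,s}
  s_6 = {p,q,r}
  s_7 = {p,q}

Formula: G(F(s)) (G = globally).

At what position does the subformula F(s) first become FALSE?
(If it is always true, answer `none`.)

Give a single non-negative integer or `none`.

Answer: 6

Derivation:
s_0={q,s}: F(s)=True s=True
s_1={}: F(s)=True s=False
s_2={p,q,s}: F(s)=True s=True
s_3={p}: F(s)=True s=False
s_4={p,s}: F(s)=True s=True
s_5={p,q,s}: F(s)=True s=True
s_6={p,q,r}: F(s)=False s=False
s_7={p,q}: F(s)=False s=False
G(F(s)) holds globally = False
First violation at position 6.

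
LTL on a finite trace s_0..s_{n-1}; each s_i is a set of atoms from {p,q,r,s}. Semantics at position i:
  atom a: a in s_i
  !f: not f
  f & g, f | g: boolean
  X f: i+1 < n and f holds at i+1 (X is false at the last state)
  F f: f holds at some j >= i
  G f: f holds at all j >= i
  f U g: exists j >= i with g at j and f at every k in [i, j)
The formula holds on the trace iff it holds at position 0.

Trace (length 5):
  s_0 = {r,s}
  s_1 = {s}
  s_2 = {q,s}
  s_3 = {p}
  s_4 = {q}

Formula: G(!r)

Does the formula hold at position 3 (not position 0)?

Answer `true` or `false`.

Answer: true

Derivation:
s_0={r,s}: G(!r)=False !r=False r=True
s_1={s}: G(!r)=True !r=True r=False
s_2={q,s}: G(!r)=True !r=True r=False
s_3={p}: G(!r)=True !r=True r=False
s_4={q}: G(!r)=True !r=True r=False
Evaluating at position 3: result = True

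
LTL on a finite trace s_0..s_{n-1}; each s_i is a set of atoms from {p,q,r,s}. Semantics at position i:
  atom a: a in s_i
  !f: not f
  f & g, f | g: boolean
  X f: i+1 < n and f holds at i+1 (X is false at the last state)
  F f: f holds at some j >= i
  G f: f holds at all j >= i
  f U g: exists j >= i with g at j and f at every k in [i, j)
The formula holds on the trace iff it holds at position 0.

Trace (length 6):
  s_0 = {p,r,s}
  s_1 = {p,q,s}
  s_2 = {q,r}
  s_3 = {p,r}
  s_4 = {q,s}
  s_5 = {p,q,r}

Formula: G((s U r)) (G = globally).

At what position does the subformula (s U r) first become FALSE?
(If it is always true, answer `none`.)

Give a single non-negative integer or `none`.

s_0={p,r,s}: (s U r)=True s=True r=True
s_1={p,q,s}: (s U r)=True s=True r=False
s_2={q,r}: (s U r)=True s=False r=True
s_3={p,r}: (s U r)=True s=False r=True
s_4={q,s}: (s U r)=True s=True r=False
s_5={p,q,r}: (s U r)=True s=False r=True
G((s U r)) holds globally = True
No violation — formula holds at every position.

Answer: none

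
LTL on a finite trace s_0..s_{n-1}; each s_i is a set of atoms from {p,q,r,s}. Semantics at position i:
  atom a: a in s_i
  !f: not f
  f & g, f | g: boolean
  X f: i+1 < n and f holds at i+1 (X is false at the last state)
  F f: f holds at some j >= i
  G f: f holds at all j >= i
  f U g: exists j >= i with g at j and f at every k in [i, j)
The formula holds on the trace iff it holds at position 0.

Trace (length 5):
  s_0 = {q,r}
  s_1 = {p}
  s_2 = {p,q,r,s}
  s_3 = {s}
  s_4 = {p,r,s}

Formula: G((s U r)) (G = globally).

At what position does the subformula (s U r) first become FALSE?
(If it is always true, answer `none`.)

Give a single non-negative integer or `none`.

Answer: 1

Derivation:
s_0={q,r}: (s U r)=True s=False r=True
s_1={p}: (s U r)=False s=False r=False
s_2={p,q,r,s}: (s U r)=True s=True r=True
s_3={s}: (s U r)=True s=True r=False
s_4={p,r,s}: (s U r)=True s=True r=True
G((s U r)) holds globally = False
First violation at position 1.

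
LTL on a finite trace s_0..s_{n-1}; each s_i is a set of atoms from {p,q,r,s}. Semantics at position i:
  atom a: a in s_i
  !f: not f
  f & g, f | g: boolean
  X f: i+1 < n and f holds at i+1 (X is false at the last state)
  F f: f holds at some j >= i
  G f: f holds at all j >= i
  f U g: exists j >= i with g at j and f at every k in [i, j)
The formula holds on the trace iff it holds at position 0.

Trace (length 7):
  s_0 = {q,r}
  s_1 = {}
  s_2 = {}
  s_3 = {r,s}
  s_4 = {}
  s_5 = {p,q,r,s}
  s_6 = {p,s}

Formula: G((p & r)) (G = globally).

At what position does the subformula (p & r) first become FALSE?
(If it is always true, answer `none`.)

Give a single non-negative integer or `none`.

Answer: 0

Derivation:
s_0={q,r}: (p & r)=False p=False r=True
s_1={}: (p & r)=False p=False r=False
s_2={}: (p & r)=False p=False r=False
s_3={r,s}: (p & r)=False p=False r=True
s_4={}: (p & r)=False p=False r=False
s_5={p,q,r,s}: (p & r)=True p=True r=True
s_6={p,s}: (p & r)=False p=True r=False
G((p & r)) holds globally = False
First violation at position 0.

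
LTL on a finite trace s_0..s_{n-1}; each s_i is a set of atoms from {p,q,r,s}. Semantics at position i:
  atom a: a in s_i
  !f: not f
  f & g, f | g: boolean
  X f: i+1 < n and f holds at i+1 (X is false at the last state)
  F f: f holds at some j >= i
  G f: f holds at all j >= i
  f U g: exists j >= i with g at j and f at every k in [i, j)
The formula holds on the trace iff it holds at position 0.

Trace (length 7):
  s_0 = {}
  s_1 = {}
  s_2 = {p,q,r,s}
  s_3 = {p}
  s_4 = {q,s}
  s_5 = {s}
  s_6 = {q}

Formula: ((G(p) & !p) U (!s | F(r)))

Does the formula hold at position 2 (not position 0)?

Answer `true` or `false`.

s_0={}: ((G(p) & !p) U (!s | F(r)))=True (G(p) & !p)=False G(p)=False p=False !p=True (!s | F(r))=True !s=True s=False F(r)=True r=False
s_1={}: ((G(p) & !p) U (!s | F(r)))=True (G(p) & !p)=False G(p)=False p=False !p=True (!s | F(r))=True !s=True s=False F(r)=True r=False
s_2={p,q,r,s}: ((G(p) & !p) U (!s | F(r)))=True (G(p) & !p)=False G(p)=False p=True !p=False (!s | F(r))=True !s=False s=True F(r)=True r=True
s_3={p}: ((G(p) & !p) U (!s | F(r)))=True (G(p) & !p)=False G(p)=False p=True !p=False (!s | F(r))=True !s=True s=False F(r)=False r=False
s_4={q,s}: ((G(p) & !p) U (!s | F(r)))=False (G(p) & !p)=False G(p)=False p=False !p=True (!s | F(r))=False !s=False s=True F(r)=False r=False
s_5={s}: ((G(p) & !p) U (!s | F(r)))=False (G(p) & !p)=False G(p)=False p=False !p=True (!s | F(r))=False !s=False s=True F(r)=False r=False
s_6={q}: ((G(p) & !p) U (!s | F(r)))=True (G(p) & !p)=False G(p)=False p=False !p=True (!s | F(r))=True !s=True s=False F(r)=False r=False
Evaluating at position 2: result = True

Answer: true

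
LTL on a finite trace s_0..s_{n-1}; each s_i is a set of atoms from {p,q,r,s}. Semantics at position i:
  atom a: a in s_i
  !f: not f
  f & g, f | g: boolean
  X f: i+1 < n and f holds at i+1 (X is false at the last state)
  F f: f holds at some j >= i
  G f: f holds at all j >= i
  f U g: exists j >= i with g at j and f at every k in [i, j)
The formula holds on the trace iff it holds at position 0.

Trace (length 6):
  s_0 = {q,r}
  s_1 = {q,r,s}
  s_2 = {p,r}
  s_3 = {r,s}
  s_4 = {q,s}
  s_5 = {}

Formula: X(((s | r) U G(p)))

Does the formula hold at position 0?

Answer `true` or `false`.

Answer: false

Derivation:
s_0={q,r}: X(((s | r) U G(p)))=False ((s | r) U G(p))=False (s | r)=True s=False r=True G(p)=False p=False
s_1={q,r,s}: X(((s | r) U G(p)))=False ((s | r) U G(p))=False (s | r)=True s=True r=True G(p)=False p=False
s_2={p,r}: X(((s | r) U G(p)))=False ((s | r) U G(p))=False (s | r)=True s=False r=True G(p)=False p=True
s_3={r,s}: X(((s | r) U G(p)))=False ((s | r) U G(p))=False (s | r)=True s=True r=True G(p)=False p=False
s_4={q,s}: X(((s | r) U G(p)))=False ((s | r) U G(p))=False (s | r)=True s=True r=False G(p)=False p=False
s_5={}: X(((s | r) U G(p)))=False ((s | r) U G(p))=False (s | r)=False s=False r=False G(p)=False p=False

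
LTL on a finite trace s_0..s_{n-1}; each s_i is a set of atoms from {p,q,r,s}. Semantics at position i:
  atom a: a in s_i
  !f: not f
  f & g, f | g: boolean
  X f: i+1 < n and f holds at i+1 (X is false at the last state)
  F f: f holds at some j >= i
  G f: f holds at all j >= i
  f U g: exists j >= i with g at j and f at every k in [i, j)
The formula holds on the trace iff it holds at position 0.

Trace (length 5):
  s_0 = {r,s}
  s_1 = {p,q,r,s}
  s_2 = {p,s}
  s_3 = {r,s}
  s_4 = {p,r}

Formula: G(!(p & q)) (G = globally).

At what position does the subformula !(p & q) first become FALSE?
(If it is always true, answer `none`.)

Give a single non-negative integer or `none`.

s_0={r,s}: !(p & q)=True (p & q)=False p=False q=False
s_1={p,q,r,s}: !(p & q)=False (p & q)=True p=True q=True
s_2={p,s}: !(p & q)=True (p & q)=False p=True q=False
s_3={r,s}: !(p & q)=True (p & q)=False p=False q=False
s_4={p,r}: !(p & q)=True (p & q)=False p=True q=False
G(!(p & q)) holds globally = False
First violation at position 1.

Answer: 1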